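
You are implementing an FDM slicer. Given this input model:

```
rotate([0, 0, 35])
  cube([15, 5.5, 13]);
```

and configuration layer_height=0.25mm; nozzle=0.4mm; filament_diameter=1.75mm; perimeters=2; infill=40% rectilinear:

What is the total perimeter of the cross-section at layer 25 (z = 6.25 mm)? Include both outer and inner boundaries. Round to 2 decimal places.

At z = 6.25 mm: the cube (footprint 15×5.5) is included at this height (perimeter 41.00 mm); (rotated 35° about Z; rotation is an isometry so areas/perimeters/island counts are preserved). Overall, the cross-section is a single solid region. Total boundary length (outer) = 41.00 mm.

41.00 mm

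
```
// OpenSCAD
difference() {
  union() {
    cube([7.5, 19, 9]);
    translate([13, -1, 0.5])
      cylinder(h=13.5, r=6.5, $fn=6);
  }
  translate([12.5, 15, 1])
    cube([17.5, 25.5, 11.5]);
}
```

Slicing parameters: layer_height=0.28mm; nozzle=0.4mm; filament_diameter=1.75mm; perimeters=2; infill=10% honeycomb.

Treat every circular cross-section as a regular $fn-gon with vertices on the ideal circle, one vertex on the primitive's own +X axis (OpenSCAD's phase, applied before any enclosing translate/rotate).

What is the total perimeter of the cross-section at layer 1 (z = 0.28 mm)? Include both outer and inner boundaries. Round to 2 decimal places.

At z = 0.28 mm: the cube (footprint 7.5×19) is included at this height (perimeter 53.00 mm); the cylinder at (13, -1) does not reach this height (z outside [0.5, 14]); Taking the union: only the 7.5×19 cube is present, so the union is just that shape — boundary = 53.00 mm; the cube at (12.5, 15) does not reach this height (z outside [1, 12.5]); Taking the first minus the rest: none of the subtracted shapes is present at this height, so that combined region is unchanged — boundary = 53.00 mm. Overall, the cross-section is a single solid region. Total boundary length (outer) = 53.00 mm.

53.00 mm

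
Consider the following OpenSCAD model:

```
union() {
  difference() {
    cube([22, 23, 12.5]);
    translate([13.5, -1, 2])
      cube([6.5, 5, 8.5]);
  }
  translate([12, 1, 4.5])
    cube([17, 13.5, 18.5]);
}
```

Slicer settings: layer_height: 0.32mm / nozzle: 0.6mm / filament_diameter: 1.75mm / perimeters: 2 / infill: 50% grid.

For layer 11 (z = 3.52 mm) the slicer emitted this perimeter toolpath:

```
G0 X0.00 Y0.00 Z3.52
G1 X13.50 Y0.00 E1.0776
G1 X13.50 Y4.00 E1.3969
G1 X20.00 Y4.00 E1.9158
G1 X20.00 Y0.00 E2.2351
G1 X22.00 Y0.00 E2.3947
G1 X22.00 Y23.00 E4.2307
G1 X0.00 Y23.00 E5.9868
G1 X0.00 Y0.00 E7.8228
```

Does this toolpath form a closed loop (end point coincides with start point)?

yes

Start point (G0): (0.00, 0.00). End point (last G1): the path returns to the start — closed.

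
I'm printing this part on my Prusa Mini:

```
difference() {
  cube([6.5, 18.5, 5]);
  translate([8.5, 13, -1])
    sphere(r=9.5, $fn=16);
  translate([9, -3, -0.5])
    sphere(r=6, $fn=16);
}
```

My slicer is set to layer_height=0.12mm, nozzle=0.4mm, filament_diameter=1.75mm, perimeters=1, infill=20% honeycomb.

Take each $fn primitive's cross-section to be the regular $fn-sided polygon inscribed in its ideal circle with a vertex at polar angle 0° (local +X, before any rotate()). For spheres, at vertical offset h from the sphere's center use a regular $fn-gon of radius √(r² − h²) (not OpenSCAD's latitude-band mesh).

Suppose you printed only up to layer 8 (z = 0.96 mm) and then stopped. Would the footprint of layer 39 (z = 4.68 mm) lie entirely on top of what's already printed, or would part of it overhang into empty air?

part overhangs

Compare the two slices. At z = 0.96: the 6.5×18.5 cube contributes its full rectangle (area 120.25 mm²); the sphere at (8.5, 13): section is a regular 16-gon, circumradius = √(r²−h²) = √(9.5²−1.96²) = 9.296 (area = (16/2)·9.296²·sin(360°/16) = 264.54 mm²); the r=6 sphere at (9, -3) slices to a regular 16-gon of circumradius 5.820 (√(r²−h²) with h=1.46 from center) (area = (16/2)·5.820²·sin(360°/16) = 103.69 mm²); After the difference (first − rest): starting from the 6.5×18.5 cube (120.25 mm²), the r=9.5 sphere at (8.5, 13) partially overlaps it — only the 81.02 mm² overlap (of its 264.54 mm²) is removed, clipping the outline; the r=6 sphere at (9, -3) partially overlaps it — only the 3.09 mm² overlap (of its 103.69 mm²) is removed, clipping the outline — area = 36.14 mm². At z = 4.68: the cube (footprint 6.5×18.5) is included at this height (area 120.25 mm²); the sphere at (8.5, 13): section is a regular 16-gon, circumradius = √(r²−h²) = √(9.5²−5.68²) = 7.615 (area = (16/2)·7.615²·sin(360°/16) = 177.53 mm²); the sphere at (9, -3): section is a regular 16-gon, circumradius = √(r²−h²) = √(6²−5.18²) = 3.028 (area = (16/2)·3.028²·sin(360°/16) = 28.07 mm²); After the difference (first − rest): starting from the 6.5×18.5 cube (120.25 mm²), the r=9.5 sphere at (8.5, 13) partially overlaps it — only the 55.85 mm² overlap (of its 177.53 mm²) is removed, clipping the outline; the r=6 sphere at (9, -3) misses the remaining region (no effect) — area = 64.40 mm². Checking containment: at z = 4.68 the cross-section extends beyond the z = 0.96 cross-section by about 28.26 mm².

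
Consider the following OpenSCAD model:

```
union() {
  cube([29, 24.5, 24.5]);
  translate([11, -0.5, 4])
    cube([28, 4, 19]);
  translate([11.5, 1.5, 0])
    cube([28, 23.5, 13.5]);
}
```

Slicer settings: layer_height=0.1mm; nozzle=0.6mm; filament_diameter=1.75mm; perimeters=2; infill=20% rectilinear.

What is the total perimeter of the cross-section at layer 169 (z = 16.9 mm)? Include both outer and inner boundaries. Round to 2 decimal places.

128.00 mm

At z = 16.9 mm: the cube is present — its section is the full 29×24.5 rectangle (perimeter 107.00 mm); the cube at (11, -0.5) (footprint 28×4) is included at this height (perimeter 64.00 mm); the cube at (11.5, 1.5) does not reach this height (z outside [0, 13.5]); Merging all regions: the regions partially overlap (shared area 63.00 mm²), so the edge portions inside another operand are dropped and the merged outline is re-measured after clipping — boundary = 128.00 mm. Overall, the cross-section is a single solid region. Total boundary length (outer) = 128.00 mm.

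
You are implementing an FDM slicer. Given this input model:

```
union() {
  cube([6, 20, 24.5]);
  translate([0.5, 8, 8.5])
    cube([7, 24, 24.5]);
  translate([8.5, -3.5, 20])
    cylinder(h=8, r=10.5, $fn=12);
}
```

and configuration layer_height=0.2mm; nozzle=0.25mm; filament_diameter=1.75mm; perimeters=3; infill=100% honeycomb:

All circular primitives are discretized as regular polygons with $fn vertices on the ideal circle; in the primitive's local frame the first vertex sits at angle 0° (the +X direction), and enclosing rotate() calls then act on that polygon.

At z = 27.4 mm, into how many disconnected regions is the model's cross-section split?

At z = 27.4 mm: the cube is not intersected at this z (z outside [0, 24.5]); the cube at (0.5, 8) is present — its section is the full 7×24 rectangle; the r=10.5 cylinder at (8.5, -3.5) contributes a regular 12-gon of circumradius 10.5; Merging all regions: the 2 present regions are separate (no shared area or edge), so areas and boundary lengths simply add and each stays a separate island — 2 connected regions. The result has 2 disconnected regions.

2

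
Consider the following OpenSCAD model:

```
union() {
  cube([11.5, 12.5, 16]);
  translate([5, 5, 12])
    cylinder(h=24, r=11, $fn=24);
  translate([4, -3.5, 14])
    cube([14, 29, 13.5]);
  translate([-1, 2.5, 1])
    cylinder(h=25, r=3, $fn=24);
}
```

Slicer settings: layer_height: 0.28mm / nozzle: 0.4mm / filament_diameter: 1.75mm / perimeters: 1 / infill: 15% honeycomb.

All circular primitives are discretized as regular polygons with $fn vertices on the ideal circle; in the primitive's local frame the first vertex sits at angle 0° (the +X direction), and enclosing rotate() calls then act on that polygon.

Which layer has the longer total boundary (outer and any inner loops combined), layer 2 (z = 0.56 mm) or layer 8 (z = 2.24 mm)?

Layer 2 (z = 0.56): the cube is present — its section is the full 11.5×12.5 rectangle (perimeter 48.00 mm); the cylinder at (5, 5) does not reach this height (z outside [12, 36]); the cube at (4, -3.5) does not reach this height (z outside [14, 27.5]); the cylinder at (-1, 2.5) is absent (z outside [1, 26]); Taking the union: only the 11.5×12.5 cube is present, so the union is just that shape — boundary = 48.00 mm. So its perimeter = 48.00 mm. Layer 8 (z = 2.24): the 11.5×12.5 cube contributes its full rectangle (perimeter 48.00 mm); the cylinder at (5, 5) is absent (z outside [12, 36]); the cube at (4, -3.5) is not intersected at this z (z outside [14, 27.5]); the r=3 cylinder at (-1, 2.5) gives a regular 24-gon of circumradius 3 (constant along its height) (perimeter = 2·24·3.000·sin(180°/24) = 18.80 mm); Merging all regions: the regions partially overlap (shared area 8.01 mm²), so the edge portions inside another operand are dropped and the merged outline is re-measured after clipping — boundary = 54.22 mm. So its perimeter = 54.22 mm. Layer 8 is larger (54.22 vs 48.00 mm).

layer 8 (z = 2.24 mm)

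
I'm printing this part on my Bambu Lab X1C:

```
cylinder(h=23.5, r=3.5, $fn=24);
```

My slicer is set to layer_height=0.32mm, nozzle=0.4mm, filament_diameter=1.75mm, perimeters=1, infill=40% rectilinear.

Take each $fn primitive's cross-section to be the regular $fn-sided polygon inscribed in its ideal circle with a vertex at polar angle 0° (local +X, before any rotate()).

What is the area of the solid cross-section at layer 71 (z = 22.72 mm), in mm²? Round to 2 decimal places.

38.05 mm²

At z = 22.72 mm: the r=3.5 cylinder gives a regular 24-gon of circumradius 3.5 (constant along its height) (area = (24/2)·3.500²·sin(360°/24) = 38.05 mm²). Overall, the cross-section is a single solid region. Net area = 38.05 mm².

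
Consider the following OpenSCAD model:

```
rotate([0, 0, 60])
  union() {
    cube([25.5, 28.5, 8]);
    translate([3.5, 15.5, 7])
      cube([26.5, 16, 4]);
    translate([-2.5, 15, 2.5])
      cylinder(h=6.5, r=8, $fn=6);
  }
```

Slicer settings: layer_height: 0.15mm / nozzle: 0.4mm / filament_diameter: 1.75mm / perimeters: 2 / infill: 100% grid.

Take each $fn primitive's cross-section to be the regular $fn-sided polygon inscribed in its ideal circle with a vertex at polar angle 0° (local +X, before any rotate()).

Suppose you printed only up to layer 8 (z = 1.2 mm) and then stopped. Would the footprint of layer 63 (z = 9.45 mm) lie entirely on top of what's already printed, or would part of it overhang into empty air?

Compare the two slices. At z = 1.2: the cube (footprint 25.5×28.5) is included at this height (area 726.75 mm²); the cube at (3.5, 15.5) does not reach this height (z outside [7, 11]); the cylinder at (-2.5, 15) is not intersected at this z (z outside [2.5, 9]); Taking the union: only the 25.5×28.5 cube is present, so the union is just that shape — area = 726.75 mm²; (rotated 60° about Z; rotation is an isometry so areas/perimeters/island counts are preserved). At z = 9.45: the cube does not reach this height (z outside [0, 8]); the 26.5×16 cube at (3.5, 15.5) contributes its full rectangle (area 424.00 mm²); the cylinder at (-2.5, 15) does not reach this height (z outside [2.5, 9]); Taking the union: only the 26.5×16 cube at (3.5, 15.5) is present, so the union is just that shape — area = 424.00 mm²; (whole slice rotated 60° about Z — lengths, areas and connectivity unchanged). Checking containment: at z = 9.45 the cross-section extends beyond the z = 1.2 cross-section by about 138.00 mm².

part overhangs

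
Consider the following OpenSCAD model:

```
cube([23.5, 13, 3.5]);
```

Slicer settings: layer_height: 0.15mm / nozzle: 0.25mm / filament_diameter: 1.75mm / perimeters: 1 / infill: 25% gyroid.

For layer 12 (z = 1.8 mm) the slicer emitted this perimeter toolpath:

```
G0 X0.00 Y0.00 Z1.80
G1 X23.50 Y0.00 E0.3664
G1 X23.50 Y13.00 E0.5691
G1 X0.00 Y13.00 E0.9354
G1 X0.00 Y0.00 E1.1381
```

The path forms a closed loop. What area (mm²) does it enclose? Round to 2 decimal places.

305.50 mm²

Apply the shoelace formula to the sequence of (X, Y) vertices; enclosed area = 305.50 mm².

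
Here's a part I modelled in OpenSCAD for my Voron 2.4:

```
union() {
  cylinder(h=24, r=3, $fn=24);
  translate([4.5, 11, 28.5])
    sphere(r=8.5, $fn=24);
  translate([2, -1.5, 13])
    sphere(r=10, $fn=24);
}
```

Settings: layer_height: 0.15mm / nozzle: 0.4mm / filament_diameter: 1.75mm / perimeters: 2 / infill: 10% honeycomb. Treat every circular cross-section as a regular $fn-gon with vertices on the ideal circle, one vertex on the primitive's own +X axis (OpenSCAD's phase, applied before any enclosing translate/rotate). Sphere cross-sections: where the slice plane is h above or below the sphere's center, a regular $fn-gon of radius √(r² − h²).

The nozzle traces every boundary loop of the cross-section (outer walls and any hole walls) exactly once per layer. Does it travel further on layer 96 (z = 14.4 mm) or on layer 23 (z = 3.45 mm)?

layer 96 (z = 14.4 mm)

Layer 96 (z = 14.4): the r=3 cylinder gives a regular 24-gon of circumradius 3 (constant along its height) (perimeter = 2·24·3.000·sin(180°/24) = 18.80 mm); the sphere at (4.5, 11) is absent (|z−center|=14.100 > r=8.5); the sphere at (2, -1.5): section is a regular 24-gon, circumradius = √(r²−h²) = √(10²−1.4²) = 9.902 (perimeter = 2·24·9.902·sin(180°/24) = 62.04 mm); Merging all regions: the r=3 cylinder lies entirely inside the r=10 sphere at (2, -1.5), so the union is just the r=10 sphere at (2, -1.5) — boundary = 62.04 mm. So its perimeter = 62.04 mm. Layer 23 (z = 3.45): the cylinder: section is a regular 24-gon, circumradius r=3 (perimeter = 2·24·3.000·sin(180°/24) = 18.80 mm); the sphere at (4.5, 11) is not intersected at this z (|z−center|=25.050 > r=8.5); the r=10 sphere at (2, -1.5) slices to a regular 24-gon of circumradius 2.966 (√(r²−h²) with h=9.55 from center) (perimeter = 2·24·2.966·sin(180°/24) = 18.58 mm); Merging all regions: the regions partially overlap (shared area 13.25 mm²), so the edge portions inside another operand are dropped and the merged outline is re-measured after clipping — boundary = 23.86 mm. So its perimeter = 23.86 mm. Layer 96 is larger (62.04 vs 23.86 mm).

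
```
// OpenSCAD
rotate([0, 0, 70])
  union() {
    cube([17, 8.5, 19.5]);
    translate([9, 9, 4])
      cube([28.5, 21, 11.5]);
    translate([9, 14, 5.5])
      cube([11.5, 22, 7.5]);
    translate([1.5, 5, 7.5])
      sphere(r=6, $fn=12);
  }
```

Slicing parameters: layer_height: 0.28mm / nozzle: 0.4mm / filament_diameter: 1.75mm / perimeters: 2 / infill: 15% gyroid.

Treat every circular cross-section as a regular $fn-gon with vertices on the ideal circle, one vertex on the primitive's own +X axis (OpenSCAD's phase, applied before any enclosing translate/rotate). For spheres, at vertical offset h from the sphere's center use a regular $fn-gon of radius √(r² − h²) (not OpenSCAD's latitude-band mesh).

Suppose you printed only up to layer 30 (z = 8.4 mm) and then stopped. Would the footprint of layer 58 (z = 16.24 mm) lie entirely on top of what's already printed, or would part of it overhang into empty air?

Compare the two slices. At z = 8.4: the 17×8.5 cube contributes its full rectangle (area 144.50 mm²); the 28.5×21 cube at (9, 9) contributes its full rectangle (area 598.50 mm²); the 11.5×22 cube at (9, 14) contributes its full rectangle (area 253.00 mm²); the r=6 sphere at (1.5, 5) contributes a regular 12-gon of circumradius √(6²−0.9²) = 5.932 (area = (12/2)·5.932²·sin(360°/12) = 105.57 mm²); Combining (union): the regions partially overlap — summed areas 1101.57 mm² minus the doubly-counted overlap 240.56 mm² gives 861.01 mm² — area = 861.01 mm²; (whole slice rotated 70° about Z — lengths, areas and connectivity unchanged). At z = 16.24: the 17×8.5 cube contributes its full rectangle (area 144.50 mm²); the cube at (9, 9) does not reach this height (z outside [4, 15.5]); the cube at (9, 14) is not intersected at this z (z outside [5.5, 13]); the sphere at (1.5, 5) is absent (|z−center|=8.740 > r=6); Taking the union: only the 17×8.5 cube is present, so the union is just that shape — area = 144.50 mm²; (rotated 70° about Z; rotation is an isometry so areas/perimeters/island counts are preserved). Checking containment: the cross-section at z = 16.24 is a subset of the cross-section at z = 8.4.

entirely on top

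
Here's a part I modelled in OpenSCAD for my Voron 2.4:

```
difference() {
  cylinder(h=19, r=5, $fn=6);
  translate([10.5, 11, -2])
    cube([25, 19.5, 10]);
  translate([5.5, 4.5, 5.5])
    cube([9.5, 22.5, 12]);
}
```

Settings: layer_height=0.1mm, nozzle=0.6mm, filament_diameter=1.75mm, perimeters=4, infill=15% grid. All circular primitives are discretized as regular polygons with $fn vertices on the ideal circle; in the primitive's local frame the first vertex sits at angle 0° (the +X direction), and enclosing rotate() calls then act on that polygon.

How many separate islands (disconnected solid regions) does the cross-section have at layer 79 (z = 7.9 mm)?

At z = 7.9 mm: the r=5 cylinder contributes a regular 6-gon of circumradius 5; the cube at (10.5, 11) is present — its section is the full 25×19.5 rectangle; the cube at (5.5, 4.5) is present — its section is the full 9.5×22.5 rectangle; Taking the first minus the rest: starting from the r=5 cylinder, the 25×19.5 cube at (10.5, 11) misses the remaining region (no effect); the 9.5×22.5 cube at (5.5, 4.5) misses the remaining region (no effect) — 1 connected region. Overall, the cross-section is a single solid region. Island count = 1.

1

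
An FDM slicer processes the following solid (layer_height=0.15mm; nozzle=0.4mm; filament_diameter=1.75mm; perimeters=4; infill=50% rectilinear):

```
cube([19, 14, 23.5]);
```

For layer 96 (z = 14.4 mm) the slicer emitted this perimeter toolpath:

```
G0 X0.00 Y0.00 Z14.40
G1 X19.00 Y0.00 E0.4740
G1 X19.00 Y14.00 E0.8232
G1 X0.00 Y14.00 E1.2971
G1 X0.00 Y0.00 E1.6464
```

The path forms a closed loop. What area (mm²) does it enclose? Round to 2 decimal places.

Apply the shoelace formula to the sequence of (X, Y) vertices; enclosed area = 266.00 mm².

266.00 mm²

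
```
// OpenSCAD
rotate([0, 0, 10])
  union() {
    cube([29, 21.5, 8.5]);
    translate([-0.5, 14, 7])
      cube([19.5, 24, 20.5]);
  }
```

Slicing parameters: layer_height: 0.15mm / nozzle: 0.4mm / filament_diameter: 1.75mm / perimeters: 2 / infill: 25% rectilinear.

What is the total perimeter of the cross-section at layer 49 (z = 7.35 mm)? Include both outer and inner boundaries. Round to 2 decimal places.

135.00 mm

At z = 7.35 mm: the cube is present — its section is the full 29×21.5 rectangle (perimeter 101.00 mm); the cube at (-0.5, 14) is present — its section is the full 19.5×24 rectangle (perimeter 87.00 mm); Combining (union): the regions partially overlap (shared area 142.50 mm²), so the edge portions inside another operand are dropped and the merged outline is re-measured after clipping — boundary = 135.00 mm; (rotated 10° about Z; rotation is an isometry so areas/perimeters/island counts are preserved). Overall, the cross-section is a single solid region. Total boundary length (outer) = 135.00 mm.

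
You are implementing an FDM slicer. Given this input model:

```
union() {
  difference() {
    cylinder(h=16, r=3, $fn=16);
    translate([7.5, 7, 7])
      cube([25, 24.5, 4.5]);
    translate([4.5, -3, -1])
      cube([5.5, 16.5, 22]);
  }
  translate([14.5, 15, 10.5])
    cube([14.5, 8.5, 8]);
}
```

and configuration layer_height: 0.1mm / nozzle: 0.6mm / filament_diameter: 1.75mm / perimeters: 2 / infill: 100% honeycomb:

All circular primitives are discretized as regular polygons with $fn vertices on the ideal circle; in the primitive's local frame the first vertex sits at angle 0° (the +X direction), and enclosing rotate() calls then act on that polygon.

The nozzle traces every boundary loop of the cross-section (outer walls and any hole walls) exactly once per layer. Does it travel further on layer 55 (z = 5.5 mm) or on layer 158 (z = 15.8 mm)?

Layer 55 (z = 5.5): the r=3 cylinder gives a regular 16-gon of circumradius 3 (constant along its height) (perimeter = 2·16·3.000·sin(180°/16) = 18.73 mm); the cube at (7.5, 7) does not reach this height (z outside [7, 11.5]); the cube at (4.5, -3) (footprint 5.5×16.5) is included at this height (perimeter 44.00 mm); Subtracting the remaining from the first: starting from the r=3 cylinder, the 5.5×16.5 cube at (4.5, -3) misses the remaining region (no effect) — boundary = 18.73 mm; the cube at (14.5, 15) is not intersected at this z (z outside [10.5, 18.5]); Combining (union): only that combined region is present, so the union is just that shape — boundary = 18.73 mm. So its perimeter = 18.73 mm. Layer 158 (z = 15.8): the r=3 cylinder gives a regular 16-gon of circumradius 3 (constant along its height) (perimeter = 2·16·3.000·sin(180°/16) = 18.73 mm); the cube at (7.5, 7) is absent (z outside [7, 11.5]); the cube at (4.5, -3) is present — its section is the full 5.5×16.5 rectangle (perimeter 44.00 mm); Subtracting the remaining from the first: starting from the r=3 cylinder, the 5.5×16.5 cube at (4.5, -3) misses the remaining region (no effect) — boundary = 18.73 mm; the cube at (14.5, 15) (footprint 14.5×8.5) is included at this height (perimeter 46.00 mm); Combining (union): the 2 present regions are separate (no shared area or edge), so areas and boundary lengths simply add and each stays a separate island — boundary = 64.73 mm. So its perimeter = 64.73 mm. Layer 158 is larger (64.73 vs 18.73 mm).

layer 158 (z = 15.8 mm)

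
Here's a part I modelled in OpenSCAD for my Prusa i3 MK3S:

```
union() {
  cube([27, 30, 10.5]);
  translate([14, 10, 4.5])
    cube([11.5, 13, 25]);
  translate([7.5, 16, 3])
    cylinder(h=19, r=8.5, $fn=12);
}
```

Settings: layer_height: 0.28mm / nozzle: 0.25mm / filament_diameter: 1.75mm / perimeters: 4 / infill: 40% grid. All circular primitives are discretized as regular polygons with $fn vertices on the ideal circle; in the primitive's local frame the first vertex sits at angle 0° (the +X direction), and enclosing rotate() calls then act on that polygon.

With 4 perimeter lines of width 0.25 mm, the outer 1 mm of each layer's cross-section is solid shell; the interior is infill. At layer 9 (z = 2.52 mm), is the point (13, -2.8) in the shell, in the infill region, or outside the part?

At z = 2.52 mm: the cube is present — its section is the full 27×30 rectangle; the cube at (14, 10) does not reach this height (z outside [4.5, 29.5]); the cylinder at (7.5, 16) does not reach this height (z outside [3, 22]); Combining (union): only the 27×30 cube is present, so the union is just that shape — 1 connected region. Overall, the cross-section is a single solid region. The nearest boundary edge runs (0.00, 0.00)→(27.00, 0.00); distance from the point to it = 2.80 mm. The point is not inside any of the regions above, so it lies outside the cross-section (2.80 mm from the nearest boundary).

outside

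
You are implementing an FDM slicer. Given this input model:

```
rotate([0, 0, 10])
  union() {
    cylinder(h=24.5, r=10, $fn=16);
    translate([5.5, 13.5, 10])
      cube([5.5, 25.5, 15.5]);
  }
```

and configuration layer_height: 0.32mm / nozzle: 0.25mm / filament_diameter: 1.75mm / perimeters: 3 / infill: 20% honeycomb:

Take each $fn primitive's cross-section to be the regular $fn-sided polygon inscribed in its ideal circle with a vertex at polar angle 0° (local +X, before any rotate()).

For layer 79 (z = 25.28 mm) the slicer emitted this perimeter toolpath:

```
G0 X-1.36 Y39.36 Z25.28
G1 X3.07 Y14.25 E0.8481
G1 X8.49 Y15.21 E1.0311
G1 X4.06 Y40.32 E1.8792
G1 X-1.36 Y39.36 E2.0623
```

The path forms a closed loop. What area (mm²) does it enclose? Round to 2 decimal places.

140.35 mm²

Apply the shoelace formula to the sequence of (X, Y) vertices; enclosed area = 140.35 mm².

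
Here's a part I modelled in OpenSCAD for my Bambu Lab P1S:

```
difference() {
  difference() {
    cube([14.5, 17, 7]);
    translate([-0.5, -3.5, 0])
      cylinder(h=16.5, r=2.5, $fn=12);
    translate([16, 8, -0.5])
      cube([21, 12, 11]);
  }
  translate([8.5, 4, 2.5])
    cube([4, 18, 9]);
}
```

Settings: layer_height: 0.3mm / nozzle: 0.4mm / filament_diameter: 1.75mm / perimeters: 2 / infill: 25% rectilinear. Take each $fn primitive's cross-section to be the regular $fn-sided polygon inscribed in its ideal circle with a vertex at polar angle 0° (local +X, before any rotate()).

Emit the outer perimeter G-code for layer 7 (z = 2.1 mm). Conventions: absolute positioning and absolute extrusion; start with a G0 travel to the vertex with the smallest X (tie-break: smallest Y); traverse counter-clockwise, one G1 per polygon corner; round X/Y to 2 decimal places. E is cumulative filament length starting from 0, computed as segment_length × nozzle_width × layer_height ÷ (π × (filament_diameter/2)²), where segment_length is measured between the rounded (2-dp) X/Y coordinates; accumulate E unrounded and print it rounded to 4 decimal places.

G0 X0.00 Y0.00 Z2.10
G1 X14.50 Y0.00 E0.7234
G1 X14.50 Y17.00 E1.5715
G1 X0.00 Y17.00 E2.2949
G1 X0.00 Y0.00 E3.1431

At z = 2.1 mm: the cube (footprint 14.5×17) is included at this height; the r=2.5 cylinder at (-0.5, -3.5) gives a regular 12-gon of circumradius 2.5 (constant along its height); the 21×12 cube at (16, 8) contributes its full rectangle; Taking the first minus the rest: starting from the 14.5×17 cube, the r=2.5 cylinder at (-0.5, -3.5) misses the remaining region (no effect); the 21×12 cube at (16, 8) misses the remaining region (no effect) — 1 connected region; the cube at (8.5, 4) is not intersected at this z (z outside [2.5, 11.5]); Subtracting the remaining from the first: none of the subtracted shapes is present at this height, so the result so far is unchanged — 1 connected region. The outline is a single polygon with 4 vertices. Extrusion per mm of travel: 0.4 × 0.3 / (π × 0.875²) = 0.049890. Accumulating E over each segment gives final E = 3.1431.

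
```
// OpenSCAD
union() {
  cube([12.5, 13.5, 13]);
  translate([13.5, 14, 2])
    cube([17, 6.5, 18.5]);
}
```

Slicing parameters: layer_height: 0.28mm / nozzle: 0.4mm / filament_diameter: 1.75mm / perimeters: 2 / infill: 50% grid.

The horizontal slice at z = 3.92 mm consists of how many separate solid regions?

At z = 3.92 mm: the 12.5×13.5 cube contributes its full rectangle; the cube at (13.5, 14) (footprint 17×6.5) is included at this height; Taking the union: the 2 present regions are separate (no shared area or edge), so areas and boundary lengths simply add and each stays a separate island — 2 connected regions. The result has 2 disconnected regions.

2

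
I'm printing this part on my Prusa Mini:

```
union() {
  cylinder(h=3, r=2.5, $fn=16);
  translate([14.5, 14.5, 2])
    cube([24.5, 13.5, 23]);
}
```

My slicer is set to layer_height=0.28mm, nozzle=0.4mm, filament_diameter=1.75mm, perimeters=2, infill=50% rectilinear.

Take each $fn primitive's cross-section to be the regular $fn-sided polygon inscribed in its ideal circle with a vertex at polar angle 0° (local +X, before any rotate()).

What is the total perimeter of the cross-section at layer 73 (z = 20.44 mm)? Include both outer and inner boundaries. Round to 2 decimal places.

76.00 mm

At z = 20.44 mm: the cylinder is absent (z outside [0, 3]); the cube at (14.5, 14.5) is present — its section is the full 24.5×13.5 rectangle (perimeter 76.00 mm); Combining (union): only the 24.5×13.5 cube at (14.5, 14.5) is present, so the union is just that shape — boundary = 76.00 mm. Overall, the cross-section is a single solid region. Total boundary length (outer) = 76.00 mm.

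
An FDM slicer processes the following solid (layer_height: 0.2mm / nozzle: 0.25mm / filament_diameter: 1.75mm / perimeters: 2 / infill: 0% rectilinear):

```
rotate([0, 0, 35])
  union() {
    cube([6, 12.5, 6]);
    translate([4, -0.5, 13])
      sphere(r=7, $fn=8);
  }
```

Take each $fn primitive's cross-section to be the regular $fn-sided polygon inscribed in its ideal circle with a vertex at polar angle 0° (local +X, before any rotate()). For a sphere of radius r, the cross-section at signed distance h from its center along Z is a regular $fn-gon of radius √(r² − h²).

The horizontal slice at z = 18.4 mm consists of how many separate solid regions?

At z = 18.4 mm: the cube is absent (z outside [0, 6]); the sphere at (4, -0.5): section is a regular 8-gon, circumradius = √(r²−h²) = √(7²−5.4²) = 4.454; Merging all regions: only the r=7 sphere at (4, -0.5) is present, so the union is just that shape — 1 connected region; (whole slice rotated 35° about Z — lengths, areas and connectivity unchanged). The result has 1 disconnected region.

1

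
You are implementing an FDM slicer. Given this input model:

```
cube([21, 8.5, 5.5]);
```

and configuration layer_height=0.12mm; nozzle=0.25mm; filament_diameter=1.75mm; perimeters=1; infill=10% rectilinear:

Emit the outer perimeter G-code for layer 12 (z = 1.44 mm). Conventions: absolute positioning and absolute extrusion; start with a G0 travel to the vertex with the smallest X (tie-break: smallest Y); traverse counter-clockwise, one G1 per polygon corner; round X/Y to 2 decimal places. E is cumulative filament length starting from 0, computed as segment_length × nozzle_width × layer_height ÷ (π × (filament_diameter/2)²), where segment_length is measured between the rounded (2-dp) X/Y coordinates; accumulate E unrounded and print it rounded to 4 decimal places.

At z = 1.44 mm: the cube is present — its section is the full 21×8.5 rectangle. The outline is a single polygon with 4 vertices. Extrusion per mm of travel: 0.25 × 0.12 / (π × 0.875²) = 0.012473. Accumulating E over each segment gives final E = 0.7359.

G0 X0.00 Y0.00 Z1.44
G1 X21.00 Y0.00 E0.2619
G1 X21.00 Y8.50 E0.3679
G1 X0.00 Y8.50 E0.6299
G1 X0.00 Y0.00 E0.7359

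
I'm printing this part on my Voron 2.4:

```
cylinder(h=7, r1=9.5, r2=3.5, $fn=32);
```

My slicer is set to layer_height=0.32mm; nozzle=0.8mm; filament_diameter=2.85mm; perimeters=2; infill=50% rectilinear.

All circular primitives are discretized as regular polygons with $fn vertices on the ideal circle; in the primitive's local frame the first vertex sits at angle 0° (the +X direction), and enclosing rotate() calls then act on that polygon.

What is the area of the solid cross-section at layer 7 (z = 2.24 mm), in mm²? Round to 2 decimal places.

At z = 2.24 mm: the cone: at t=0.320 of its height the radius interpolates to r₁+(r₂−r₁)t = 7.580, giving a regular 32-gon of that circumradius (area = (32/2)·7.580²·sin(360°/32) = 179.35 mm²). Overall, the cross-section is a single solid region. Net area = 179.35 mm².

179.35 mm²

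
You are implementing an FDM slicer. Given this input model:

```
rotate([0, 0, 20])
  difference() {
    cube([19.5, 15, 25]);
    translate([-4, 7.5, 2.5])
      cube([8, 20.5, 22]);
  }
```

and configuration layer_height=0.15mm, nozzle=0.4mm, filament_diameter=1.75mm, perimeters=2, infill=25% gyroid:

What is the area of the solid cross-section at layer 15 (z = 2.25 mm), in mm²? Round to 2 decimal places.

292.50 mm²

At z = 2.25 mm: the cube is present — its section is the full 19.5×15 rectangle (area 292.50 mm²); the cube at (-4, 7.5) does not reach this height (z outside [2.5, 24.5]); After the difference (first − rest): none of the subtracted shapes is present at this height, so the 19.5×15 cube is unchanged — area = 292.50 mm²; (rotated 20° about Z; rotation is an isometry so areas/perimeters/island counts are preserved). Overall, the cross-section is a single solid region. Net area = 292.50 mm².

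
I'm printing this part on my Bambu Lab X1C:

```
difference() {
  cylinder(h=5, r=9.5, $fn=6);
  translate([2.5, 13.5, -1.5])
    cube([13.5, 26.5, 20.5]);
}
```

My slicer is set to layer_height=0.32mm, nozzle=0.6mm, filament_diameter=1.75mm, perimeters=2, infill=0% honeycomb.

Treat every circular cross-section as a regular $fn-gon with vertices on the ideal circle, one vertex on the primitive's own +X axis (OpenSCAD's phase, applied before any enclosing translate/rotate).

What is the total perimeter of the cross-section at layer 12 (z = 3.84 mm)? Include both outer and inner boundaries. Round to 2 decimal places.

57.00 mm

At z = 3.84 mm: the r=9.5 cylinder gives a regular 6-gon of circumradius 9.5 (constant along its height) (perimeter = 2·6·9.500·sin(180°/6) = 57.00 mm); the 13.5×26.5 cube at (2.5, 13.5) contributes its full rectangle (perimeter 80.00 mm); Subtracting the remaining from the first: starting from the r=9.5 cylinder, the 13.5×26.5 cube at (2.5, 13.5) misses the remaining region (no effect) — boundary = 57.00 mm. Overall, the cross-section is a single solid region. Total boundary length (outer) = 57.00 mm.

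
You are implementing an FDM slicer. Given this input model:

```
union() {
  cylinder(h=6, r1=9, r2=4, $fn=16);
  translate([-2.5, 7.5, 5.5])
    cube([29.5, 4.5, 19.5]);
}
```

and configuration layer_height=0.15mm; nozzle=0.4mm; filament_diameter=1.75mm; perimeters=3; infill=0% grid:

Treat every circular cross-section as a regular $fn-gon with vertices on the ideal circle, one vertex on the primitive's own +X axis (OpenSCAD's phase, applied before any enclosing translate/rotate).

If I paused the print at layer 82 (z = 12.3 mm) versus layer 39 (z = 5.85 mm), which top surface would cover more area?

Layer 82 (z = 12.3): the cone is not intersected at this z (z outside [0, 6]); the cube at (-2.5, 7.5) (footprint 29.5×4.5) is included at this height (area 132.75 mm²); Taking the union: only the 29.5×4.5 cube at (-2.5, 7.5) is present, so the union is just that shape — area = 132.75 mm². So its area = 132.75 mm². Layer 39 (z = 5.85): the cone (r1=9→r2=4) has section circumradius 4.125 here — a regular 16-gon (area = (16/2)·4.125²·sin(360°/16) = 52.09 mm²); the 29.5×4.5 cube at (-2.5, 7.5) contributes its full rectangle (area 132.75 mm²); Merging all regions: the 2 present regions are separate (no shared area or edge), so areas and boundary lengths simply add and each stays a separate island — area = 184.84 mm². So its area = 184.84 mm². Layer 39 is larger (184.84 vs 132.75 mm²).

layer 39 (z = 5.85 mm)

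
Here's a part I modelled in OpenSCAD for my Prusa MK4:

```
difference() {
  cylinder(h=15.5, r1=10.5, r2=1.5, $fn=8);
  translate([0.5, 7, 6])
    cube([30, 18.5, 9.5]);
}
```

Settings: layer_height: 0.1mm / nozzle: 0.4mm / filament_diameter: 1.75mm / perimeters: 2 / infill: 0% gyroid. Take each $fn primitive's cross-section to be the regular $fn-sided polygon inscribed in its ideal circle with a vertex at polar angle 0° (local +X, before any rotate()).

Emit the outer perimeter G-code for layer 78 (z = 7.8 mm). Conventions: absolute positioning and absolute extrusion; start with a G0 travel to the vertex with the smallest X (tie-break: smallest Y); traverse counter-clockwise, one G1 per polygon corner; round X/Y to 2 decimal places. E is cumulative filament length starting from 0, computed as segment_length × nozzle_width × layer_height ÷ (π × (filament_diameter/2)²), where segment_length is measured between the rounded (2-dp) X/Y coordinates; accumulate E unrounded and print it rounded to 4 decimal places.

At z = 7.8 mm: the cone (r1=10.5→r2=1.5) has section circumradius 5.971 here — a regular 8-gon; the cube at (0.5, 7) (footprint 30×18.5) is included at this height; After the difference (first − rest): starting from the cone, the 30×18.5 cube at (0.5, 7) misses the remaining region (no effect) — 1 connected region. The outline is a single polygon with 8 vertices. Extrusion per mm of travel: 0.4 × 0.1 / (π × 0.875²) = 0.016630. Accumulating E over each segment gives final E = 0.6078.

G0 X-5.97 Y0.00 Z7.80
G1 X-4.22 Y-4.22 E0.0760
G1 X0.00 Y-5.97 E0.1519
G1 X4.22 Y-4.22 E0.2279
G1 X5.97 Y0.00 E0.3039
G1 X4.22 Y4.22 E0.3799
G1 X0.00 Y5.97 E0.4558
G1 X-4.22 Y4.22 E0.5318
G1 X-5.97 Y0.00 E0.6078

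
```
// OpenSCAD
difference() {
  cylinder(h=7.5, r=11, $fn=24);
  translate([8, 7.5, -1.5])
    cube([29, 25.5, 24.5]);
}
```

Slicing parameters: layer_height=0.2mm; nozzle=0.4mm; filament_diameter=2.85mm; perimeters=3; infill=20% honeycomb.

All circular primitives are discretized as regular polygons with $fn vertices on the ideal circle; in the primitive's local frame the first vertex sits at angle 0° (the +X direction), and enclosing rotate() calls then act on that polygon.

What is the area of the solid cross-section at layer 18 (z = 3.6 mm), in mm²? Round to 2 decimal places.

At z = 3.6 mm: the r=11 cylinder contributes a regular 24-gon of circumradius 11 (area = (24/2)·11.000²·sin(360°/24) = 375.81 mm²); the cube at (8, 7.5) is present — its section is the full 29×25.5 rectangle (area 739.50 mm²); Subtracting the remaining from the first: starting from the r=11 cylinder (375.81 mm²), the 29×25.5 cube at (8, 7.5) misses the remaining region (no effect) — area = 375.81 mm². Overall, the cross-section is a single solid region. Net area = 375.81 mm².

375.81 mm²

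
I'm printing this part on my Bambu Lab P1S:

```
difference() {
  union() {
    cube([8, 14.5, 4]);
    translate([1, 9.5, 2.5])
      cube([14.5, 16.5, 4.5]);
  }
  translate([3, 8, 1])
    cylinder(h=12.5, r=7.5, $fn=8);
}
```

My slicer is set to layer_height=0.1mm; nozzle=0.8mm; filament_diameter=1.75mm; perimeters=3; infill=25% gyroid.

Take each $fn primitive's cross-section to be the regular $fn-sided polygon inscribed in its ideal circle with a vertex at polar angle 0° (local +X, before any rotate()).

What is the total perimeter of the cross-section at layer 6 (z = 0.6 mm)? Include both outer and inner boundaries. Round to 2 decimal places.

At z = 0.6 mm: the cube (footprint 8×14.5) is included at this height (perimeter 45.00 mm); the cube at (1, 9.5) does not reach this height (z outside [2.5, 7]); Taking the union: only the 8×14.5 cube is present, so the union is just that shape — boundary = 45.00 mm; the cylinder at (3, 8) is absent (z outside [1, 13.5]); After the difference (first − rest): none of the subtracted shapes is present at this height, so the result so far is unchanged — boundary = 45.00 mm. Overall, the cross-section is a single solid region. Total boundary length (outer) = 45.00 mm.

45.00 mm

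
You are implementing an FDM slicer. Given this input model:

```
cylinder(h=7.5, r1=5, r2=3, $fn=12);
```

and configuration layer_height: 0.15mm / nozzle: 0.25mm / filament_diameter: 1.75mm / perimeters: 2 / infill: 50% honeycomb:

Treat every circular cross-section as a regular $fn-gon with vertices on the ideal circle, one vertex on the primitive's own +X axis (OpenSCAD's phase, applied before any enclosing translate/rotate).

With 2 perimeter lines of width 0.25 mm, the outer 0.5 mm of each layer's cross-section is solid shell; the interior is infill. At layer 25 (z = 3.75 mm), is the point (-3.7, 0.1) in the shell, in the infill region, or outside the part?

shell

At z = 3.75 mm: the cone: at t=0.500 of its height the radius interpolates to r₁+(r₂−r₁)t = 4.000, giving a regular 12-gon of that circumradius. Overall, the cross-section is a single solid region. The nearest boundary edge runs (-3.46, 2.00)→(-4.00, 0.00); distance from the point to it = 0.26 mm. The point is inside the cross-section, 0.26 mm from the nearest boundary — within the 0.5 mm shell band (2 × 0.25).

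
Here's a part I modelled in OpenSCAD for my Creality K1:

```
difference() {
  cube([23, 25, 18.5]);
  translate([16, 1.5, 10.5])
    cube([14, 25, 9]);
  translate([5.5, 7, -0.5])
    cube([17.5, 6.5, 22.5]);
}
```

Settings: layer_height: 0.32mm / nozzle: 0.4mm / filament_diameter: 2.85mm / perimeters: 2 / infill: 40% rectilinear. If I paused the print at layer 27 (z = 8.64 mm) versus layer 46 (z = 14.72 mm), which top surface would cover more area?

layer 27 (z = 8.64 mm)

Layer 27 (z = 8.64): the cube is present — its section is the full 23×25 rectangle (area 575.00 mm²); the cube at (16, 1.5) is absent (z outside [10.5, 19.5]); the 17.5×6.5 cube at (5.5, 7) contributes its full rectangle (area 113.75 mm²); After the difference (first − rest): starting from the 23×25 cube (575.00 mm²), the 17.5×6.5 cube at (5.5, 7) lies inside it touching the edge (removes its full 113.75 mm²) — area = 461.25 mm². So its area = 461.25 mm². Layer 46 (z = 14.72): the 23×25 cube contributes its full rectangle (area 575.00 mm²); the 14×25 cube at (16, 1.5) contributes its full rectangle (area 350.00 mm²); the cube at (5.5, 7) is present — its section is the full 17.5×6.5 rectangle (area 113.75 mm²); Subtracting the remaining from the first: starting from the 23×25 cube (575.00 mm²), the 14×25 cube at (16, 1.5) partially overlaps it — only the 164.50 mm² overlap (of its 350.00 mm²) is removed, clipping the outline; the 17.5×6.5 cube at (5.5, 7) partially overlaps it — only the 68.25 mm² overlap (of its 113.75 mm²) is removed, clipping the outline — area = 342.25 mm². So its area = 342.25 mm². Layer 27 is larger (461.25 vs 342.25 mm²).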